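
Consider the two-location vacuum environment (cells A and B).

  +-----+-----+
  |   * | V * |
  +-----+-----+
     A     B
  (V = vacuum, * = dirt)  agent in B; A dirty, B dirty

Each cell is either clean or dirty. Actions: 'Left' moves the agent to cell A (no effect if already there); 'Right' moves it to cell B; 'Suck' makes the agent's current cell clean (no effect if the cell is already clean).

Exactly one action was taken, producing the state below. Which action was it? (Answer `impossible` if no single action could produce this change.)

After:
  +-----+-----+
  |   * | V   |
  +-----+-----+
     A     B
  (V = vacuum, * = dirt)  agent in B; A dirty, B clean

Suck

try  Left: (A; A:dirty, B:dirty)
try Right: (B; A:dirty, B:dirty)
try  Suck: (B; A:dirty, B:clean)  ← match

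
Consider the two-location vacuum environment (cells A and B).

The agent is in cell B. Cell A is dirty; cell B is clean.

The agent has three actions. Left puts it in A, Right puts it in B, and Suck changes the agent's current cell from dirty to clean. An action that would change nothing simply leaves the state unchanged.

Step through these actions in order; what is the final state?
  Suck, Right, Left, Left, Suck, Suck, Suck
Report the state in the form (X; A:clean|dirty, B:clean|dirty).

(A; A:clean, B:clean)

Suck (#1): (B; A:dirty, B:clean)
Right (#2): (B; A:dirty, B:clean)
Left (#3): (A; A:dirty, B:clean)
Left (#4): (A; A:dirty, B:clean)
Suck (#5): (A; A:clean, B:clean)
Suck (#6): (A; A:clean, B:clean)
Suck (#7): (A; A:clean, B:clean)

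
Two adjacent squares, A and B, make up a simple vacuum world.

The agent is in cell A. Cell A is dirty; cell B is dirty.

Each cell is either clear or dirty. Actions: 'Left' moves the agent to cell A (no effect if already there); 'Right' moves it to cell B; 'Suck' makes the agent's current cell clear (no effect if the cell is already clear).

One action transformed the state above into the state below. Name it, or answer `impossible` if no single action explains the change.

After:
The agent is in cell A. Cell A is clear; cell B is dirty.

try  Left: loc=A A=dirty B=dirty
try Right: loc=B A=dirty B=dirty
try  Suck: loc=A A=clear B=dirty  ← match

Suck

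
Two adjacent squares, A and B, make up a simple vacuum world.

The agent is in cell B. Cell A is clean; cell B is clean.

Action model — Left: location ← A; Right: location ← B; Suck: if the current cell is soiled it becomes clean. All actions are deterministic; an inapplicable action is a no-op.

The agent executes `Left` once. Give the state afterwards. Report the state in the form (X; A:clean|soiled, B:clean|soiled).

(A; A:clean, B:clean)

start: (B; A:clean, B:clean)
step 1/1 (Left): (A; A:clean, B:clean)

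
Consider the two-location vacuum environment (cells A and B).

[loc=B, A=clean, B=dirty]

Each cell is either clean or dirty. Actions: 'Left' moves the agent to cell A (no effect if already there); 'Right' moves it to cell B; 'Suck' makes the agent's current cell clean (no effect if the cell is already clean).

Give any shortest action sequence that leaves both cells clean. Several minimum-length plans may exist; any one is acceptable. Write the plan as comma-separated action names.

1) do Suck; now <B|clean|clean>
min 1: B is dirty, one Suck

Suck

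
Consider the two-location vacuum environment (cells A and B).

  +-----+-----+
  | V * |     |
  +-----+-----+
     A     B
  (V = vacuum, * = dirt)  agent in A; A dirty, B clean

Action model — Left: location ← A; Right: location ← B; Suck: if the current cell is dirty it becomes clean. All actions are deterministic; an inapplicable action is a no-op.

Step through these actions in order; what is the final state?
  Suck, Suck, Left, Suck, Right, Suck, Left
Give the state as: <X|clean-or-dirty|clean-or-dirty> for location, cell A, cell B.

1) do Suck; now <A|clean|clean>
2) do Suck; now <A|clean|clean>
3) do Left; now <A|clean|clean>
4) do Suck; now <A|clean|clean>
5) do Right; now <B|clean|clean>
6) do Suck; now <B|clean|clean>
7) do Left; now <A|clean|clean>

<A|clean|clean>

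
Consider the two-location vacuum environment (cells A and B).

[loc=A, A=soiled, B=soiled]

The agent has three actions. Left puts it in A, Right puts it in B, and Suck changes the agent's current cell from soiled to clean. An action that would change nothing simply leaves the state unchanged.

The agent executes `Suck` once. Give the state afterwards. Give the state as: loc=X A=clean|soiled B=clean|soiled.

start: loc=A A=soiled B=soiled
Suck (#1): loc=A A=clean B=soiled

loc=A A=clean B=soiled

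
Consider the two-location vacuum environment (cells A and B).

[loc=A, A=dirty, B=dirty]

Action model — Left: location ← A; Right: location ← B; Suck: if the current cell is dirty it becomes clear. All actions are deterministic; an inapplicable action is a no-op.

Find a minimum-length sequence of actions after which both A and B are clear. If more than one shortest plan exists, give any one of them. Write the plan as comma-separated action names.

[1] after Suck: in A — A clear, B dirty
[2] after Right: in B — A clear, B dirty
[3] after Suck: in B — A clear, B clear
min 3: Suck A + move + Suck B

Suck, Right, Suck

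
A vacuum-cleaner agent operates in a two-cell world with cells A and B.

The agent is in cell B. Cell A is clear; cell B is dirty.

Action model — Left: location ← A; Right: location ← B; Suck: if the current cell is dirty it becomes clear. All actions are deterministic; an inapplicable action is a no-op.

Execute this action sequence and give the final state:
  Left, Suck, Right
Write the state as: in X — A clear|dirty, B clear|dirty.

Left (#1): in A — A clear, B dirty
Suck (#2): in A — A clear, B dirty
Right (#3): in B — A clear, B dirty

in B — A clear, B dirty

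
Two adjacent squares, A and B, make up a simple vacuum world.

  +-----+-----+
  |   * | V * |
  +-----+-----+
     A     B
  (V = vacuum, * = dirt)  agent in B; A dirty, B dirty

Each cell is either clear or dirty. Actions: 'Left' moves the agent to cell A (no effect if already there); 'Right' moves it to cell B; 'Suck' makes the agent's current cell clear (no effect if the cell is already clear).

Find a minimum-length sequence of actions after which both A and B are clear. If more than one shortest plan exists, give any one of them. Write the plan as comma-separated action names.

1) do Suck; now loc=B A=dirty B=clear
2) do Left; now loc=A A=dirty B=clear
3) do Suck; now loc=A A=clear B=clear
min 3: Suck B + move + Suck A

Suck, Left, Suck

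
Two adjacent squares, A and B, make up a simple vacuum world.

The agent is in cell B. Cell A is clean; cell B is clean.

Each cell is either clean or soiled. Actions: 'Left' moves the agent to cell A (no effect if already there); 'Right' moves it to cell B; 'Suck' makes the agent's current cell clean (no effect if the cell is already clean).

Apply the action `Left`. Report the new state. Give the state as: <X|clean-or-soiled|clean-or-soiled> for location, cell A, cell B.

start: <B|clean|clean>
[1] after Left: <A|clean|clean>

<A|clean|clean>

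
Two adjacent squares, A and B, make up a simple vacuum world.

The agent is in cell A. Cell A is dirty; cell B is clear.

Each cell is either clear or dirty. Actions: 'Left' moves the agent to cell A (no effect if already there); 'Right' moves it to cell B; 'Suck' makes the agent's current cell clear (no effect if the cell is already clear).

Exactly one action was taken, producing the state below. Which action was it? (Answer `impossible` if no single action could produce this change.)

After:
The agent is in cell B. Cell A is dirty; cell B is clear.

try  Left: (A; A:dirty, B:clear)
try Right: (B; A:dirty, B:clear)  ← match
try  Suck: (A; A:clear, B:clear)

Right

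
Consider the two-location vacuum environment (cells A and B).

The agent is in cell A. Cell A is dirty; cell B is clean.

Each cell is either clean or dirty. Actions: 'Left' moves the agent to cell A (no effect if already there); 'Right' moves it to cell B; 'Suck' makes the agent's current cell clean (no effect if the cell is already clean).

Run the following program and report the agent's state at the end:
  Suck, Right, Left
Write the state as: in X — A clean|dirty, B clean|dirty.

in A — A clean, B clean

1. Suck → in A — A clean, B clean
2. Right → in B — A clean, B clean
3. Left → in A — A clean, B clean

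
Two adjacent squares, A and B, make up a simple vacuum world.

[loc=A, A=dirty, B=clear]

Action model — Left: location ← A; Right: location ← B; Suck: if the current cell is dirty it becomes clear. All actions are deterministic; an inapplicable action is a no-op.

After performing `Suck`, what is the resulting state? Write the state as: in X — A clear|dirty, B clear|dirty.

in A — A clear, B clear

start: in A — A dirty, B clear
t=1 Suck ⇒ in A — A clear, B clear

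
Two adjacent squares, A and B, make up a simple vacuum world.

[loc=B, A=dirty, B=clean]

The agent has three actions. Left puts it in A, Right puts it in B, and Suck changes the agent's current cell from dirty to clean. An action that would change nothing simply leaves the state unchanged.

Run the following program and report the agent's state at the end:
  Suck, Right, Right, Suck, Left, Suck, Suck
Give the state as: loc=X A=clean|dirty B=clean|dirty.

loc=A A=clean B=clean

Suck (#1): loc=B A=dirty B=clean
Right (#2): loc=B A=dirty B=clean
Right (#3): loc=B A=dirty B=clean
Suck (#4): loc=B A=dirty B=clean
Left (#5): loc=A A=dirty B=clean
Suck (#6): loc=A A=clean B=clean
Suck (#7): loc=A A=clean B=clean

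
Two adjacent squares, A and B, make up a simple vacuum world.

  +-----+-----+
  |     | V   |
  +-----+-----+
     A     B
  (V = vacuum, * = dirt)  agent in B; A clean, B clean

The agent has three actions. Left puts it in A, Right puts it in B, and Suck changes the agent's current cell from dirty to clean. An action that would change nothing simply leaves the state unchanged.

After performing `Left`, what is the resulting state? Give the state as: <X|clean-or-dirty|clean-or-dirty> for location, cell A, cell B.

<A|clean|clean>

start: <B|clean|clean>
t=1 Left ⇒ <A|clean|clean>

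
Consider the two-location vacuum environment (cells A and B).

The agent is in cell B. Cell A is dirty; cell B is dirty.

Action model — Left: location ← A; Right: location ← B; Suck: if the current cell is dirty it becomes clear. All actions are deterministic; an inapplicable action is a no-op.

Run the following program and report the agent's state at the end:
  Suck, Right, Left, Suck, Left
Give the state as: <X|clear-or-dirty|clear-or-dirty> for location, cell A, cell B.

[1] after Suck: <B|dirty|clear>
[2] after Right: <B|dirty|clear>
[3] after Left: <A|dirty|clear>
[4] after Suck: <A|clear|clear>
[5] after Left: <A|clear|clear>

<A|clear|clear>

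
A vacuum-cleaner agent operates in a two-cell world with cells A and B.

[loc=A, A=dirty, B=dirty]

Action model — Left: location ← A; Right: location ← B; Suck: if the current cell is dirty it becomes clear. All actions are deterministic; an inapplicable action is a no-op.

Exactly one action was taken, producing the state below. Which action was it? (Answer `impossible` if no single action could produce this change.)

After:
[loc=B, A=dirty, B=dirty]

Right

try  Left: in A — A dirty, B dirty
try Right: in B — A dirty, B dirty  ← match
try  Suck: in A — A clear, B dirty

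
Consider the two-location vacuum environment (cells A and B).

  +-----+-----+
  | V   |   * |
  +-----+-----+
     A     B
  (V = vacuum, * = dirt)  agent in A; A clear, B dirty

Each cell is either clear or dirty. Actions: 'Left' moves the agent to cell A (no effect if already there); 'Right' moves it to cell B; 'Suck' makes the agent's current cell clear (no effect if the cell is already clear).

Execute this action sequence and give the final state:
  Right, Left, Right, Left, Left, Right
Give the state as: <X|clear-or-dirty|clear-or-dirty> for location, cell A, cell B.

step 1/6 (Right): <B|clear|dirty>
step 2/6 (Left): <A|clear|dirty>
step 3/6 (Right): <B|clear|dirty>
step 4/6 (Left): <A|clear|dirty>
step 5/6 (Left): <A|clear|dirty>
step 6/6 (Right): <B|clear|dirty>

<B|clear|dirty>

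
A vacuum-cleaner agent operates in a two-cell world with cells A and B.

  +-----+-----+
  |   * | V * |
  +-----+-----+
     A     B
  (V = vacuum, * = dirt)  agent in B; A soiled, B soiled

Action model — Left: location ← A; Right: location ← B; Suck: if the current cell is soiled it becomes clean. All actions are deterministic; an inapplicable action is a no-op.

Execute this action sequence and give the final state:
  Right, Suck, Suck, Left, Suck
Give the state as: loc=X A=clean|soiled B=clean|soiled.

loc=A A=clean B=clean

t=1 Right ⇒ loc=B A=soiled B=soiled
t=2 Suck ⇒ loc=B A=soiled B=clean
t=3 Suck ⇒ loc=B A=soiled B=clean
t=4 Left ⇒ loc=A A=soiled B=clean
t=5 Suck ⇒ loc=A A=clean B=clean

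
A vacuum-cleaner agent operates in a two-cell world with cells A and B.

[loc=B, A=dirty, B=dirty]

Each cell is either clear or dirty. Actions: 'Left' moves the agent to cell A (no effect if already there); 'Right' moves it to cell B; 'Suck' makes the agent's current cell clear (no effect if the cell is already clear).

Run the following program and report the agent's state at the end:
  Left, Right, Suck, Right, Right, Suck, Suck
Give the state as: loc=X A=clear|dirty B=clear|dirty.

[1] after Left: loc=A A=dirty B=dirty
[2] after Right: loc=B A=dirty B=dirty
[3] after Suck: loc=B A=dirty B=clear
[4] after Right: loc=B A=dirty B=clear
[5] after Right: loc=B A=dirty B=clear
[6] after Suck: loc=B A=dirty B=clear
[7] after Suck: loc=B A=dirty B=clear

loc=B A=dirty B=clear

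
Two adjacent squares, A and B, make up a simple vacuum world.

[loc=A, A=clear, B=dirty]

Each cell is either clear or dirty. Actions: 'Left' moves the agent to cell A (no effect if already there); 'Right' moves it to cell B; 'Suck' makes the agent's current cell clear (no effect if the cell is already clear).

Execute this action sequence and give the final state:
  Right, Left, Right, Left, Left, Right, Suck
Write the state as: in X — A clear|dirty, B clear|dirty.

[1] after Right: in B — A clear, B dirty
[2] after Left: in A — A clear, B dirty
[3] after Right: in B — A clear, B dirty
[4] after Left: in A — A clear, B dirty
[5] after Left: in A — A clear, B dirty
[6] after Right: in B — A clear, B dirty
[7] after Suck: in B — A clear, B clear

in B — A clear, B clear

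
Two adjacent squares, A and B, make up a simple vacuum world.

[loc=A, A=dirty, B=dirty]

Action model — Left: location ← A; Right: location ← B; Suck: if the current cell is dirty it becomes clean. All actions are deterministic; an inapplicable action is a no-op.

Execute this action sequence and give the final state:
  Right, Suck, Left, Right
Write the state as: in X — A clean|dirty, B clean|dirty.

in B — A dirty, B clean

Right (#1): in B — A dirty, B dirty
Suck (#2): in B — A dirty, B clean
Left (#3): in A — A dirty, B clean
Right (#4): in B — A dirty, B clean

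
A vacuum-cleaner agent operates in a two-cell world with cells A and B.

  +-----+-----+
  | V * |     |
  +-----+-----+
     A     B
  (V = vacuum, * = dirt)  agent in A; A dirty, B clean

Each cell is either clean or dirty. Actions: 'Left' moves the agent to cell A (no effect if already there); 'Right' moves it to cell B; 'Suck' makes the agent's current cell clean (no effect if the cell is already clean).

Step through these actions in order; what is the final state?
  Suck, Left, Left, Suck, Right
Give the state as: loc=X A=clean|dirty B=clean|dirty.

Suck (#1): loc=A A=clean B=clean
Left (#2): loc=A A=clean B=clean
Left (#3): loc=A A=clean B=clean
Suck (#4): loc=A A=clean B=clean
Right (#5): loc=B A=clean B=clean

loc=B A=clean B=clean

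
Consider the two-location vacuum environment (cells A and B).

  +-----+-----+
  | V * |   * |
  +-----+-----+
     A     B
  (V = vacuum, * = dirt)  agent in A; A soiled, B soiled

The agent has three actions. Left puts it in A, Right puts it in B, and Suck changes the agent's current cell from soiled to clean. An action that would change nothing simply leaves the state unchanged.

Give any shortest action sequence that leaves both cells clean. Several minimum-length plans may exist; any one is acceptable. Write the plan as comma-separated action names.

1. Suck → loc=A A=clean B=soiled
2. Right → loc=B A=clean B=soiled
3. Suck → loc=B A=clean B=clean
min 3: Suck A + move + Suck B

Suck, Right, Suck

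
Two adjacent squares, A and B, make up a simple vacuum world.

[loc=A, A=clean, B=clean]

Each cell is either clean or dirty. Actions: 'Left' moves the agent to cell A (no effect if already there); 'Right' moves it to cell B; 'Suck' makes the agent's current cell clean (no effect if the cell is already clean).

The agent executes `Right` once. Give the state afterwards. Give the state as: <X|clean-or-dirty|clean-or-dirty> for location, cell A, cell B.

<B|clean|clean>

start: <A|clean|clean>
step 1/1 (Right): <B|clean|clean>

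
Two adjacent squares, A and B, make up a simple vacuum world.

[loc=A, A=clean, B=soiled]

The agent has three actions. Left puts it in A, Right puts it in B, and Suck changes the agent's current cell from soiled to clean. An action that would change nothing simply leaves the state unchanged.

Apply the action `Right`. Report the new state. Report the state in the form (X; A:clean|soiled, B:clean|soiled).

(B; A:clean, B:soiled)

start: (A; A:clean, B:soiled)
t=1 Right ⇒ (B; A:clean, B:soiled)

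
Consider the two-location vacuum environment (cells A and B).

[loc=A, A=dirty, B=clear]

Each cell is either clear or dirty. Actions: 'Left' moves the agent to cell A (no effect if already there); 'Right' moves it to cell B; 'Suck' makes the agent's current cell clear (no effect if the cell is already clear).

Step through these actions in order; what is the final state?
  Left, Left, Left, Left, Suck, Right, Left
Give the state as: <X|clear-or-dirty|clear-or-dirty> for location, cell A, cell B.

<A|clear|clear>

1. Left → <A|dirty|clear>
2. Left → <A|dirty|clear>
3. Left → <A|dirty|clear>
4. Left → <A|dirty|clear>
5. Suck → <A|clear|clear>
6. Right → <B|clear|clear>
7. Left → <A|clear|clear>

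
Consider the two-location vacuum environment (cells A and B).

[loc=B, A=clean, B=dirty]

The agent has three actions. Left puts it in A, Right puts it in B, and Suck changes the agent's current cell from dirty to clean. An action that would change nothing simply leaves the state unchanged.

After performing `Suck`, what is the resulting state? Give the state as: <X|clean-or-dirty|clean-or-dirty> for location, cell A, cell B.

<B|clean|clean>

start: <B|clean|dirty>
t=1 Suck ⇒ <B|clean|clean>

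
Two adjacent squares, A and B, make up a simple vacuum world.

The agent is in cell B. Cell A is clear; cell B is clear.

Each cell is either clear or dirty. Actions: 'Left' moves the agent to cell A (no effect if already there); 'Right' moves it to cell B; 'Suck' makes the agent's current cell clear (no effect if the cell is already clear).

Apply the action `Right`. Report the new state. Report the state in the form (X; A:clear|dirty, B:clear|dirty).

start: (B; A:clear, B:clear)
Right (#1): (B; A:clear, B:clear)

(B; A:clear, B:clear)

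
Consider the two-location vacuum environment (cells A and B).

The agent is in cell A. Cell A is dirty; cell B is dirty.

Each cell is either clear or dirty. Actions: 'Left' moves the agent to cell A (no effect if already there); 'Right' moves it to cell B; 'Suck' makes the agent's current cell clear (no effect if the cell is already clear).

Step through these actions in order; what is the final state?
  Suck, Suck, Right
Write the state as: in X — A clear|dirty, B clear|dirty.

1) do Suck; now in A — A clear, B dirty
2) do Suck; now in A — A clear, B dirty
3) do Right; now in B — A clear, B dirty

in B — A clear, B dirty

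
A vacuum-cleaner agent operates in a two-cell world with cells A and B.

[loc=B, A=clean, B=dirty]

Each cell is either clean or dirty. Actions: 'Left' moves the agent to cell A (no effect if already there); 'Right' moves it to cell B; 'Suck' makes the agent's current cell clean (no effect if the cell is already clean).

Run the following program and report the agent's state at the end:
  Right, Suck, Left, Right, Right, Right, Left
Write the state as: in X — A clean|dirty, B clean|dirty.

in A — A clean, B clean

t=1 Right ⇒ in B — A clean, B dirty
t=2 Suck ⇒ in B — A clean, B clean
t=3 Left ⇒ in A — A clean, B clean
t=4 Right ⇒ in B — A clean, B clean
t=5 Right ⇒ in B — A clean, B clean
t=6 Right ⇒ in B — A clean, B clean
t=7 Left ⇒ in A — A clean, B clean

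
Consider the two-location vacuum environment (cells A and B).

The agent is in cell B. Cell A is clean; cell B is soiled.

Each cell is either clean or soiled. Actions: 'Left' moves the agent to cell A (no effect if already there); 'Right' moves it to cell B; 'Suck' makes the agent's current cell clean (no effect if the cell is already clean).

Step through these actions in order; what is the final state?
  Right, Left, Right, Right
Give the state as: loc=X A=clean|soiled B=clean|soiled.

step 1/4 (Right): loc=B A=clean B=soiled
step 2/4 (Left): loc=A A=clean B=soiled
step 3/4 (Right): loc=B A=clean B=soiled
step 4/4 (Right): loc=B A=clean B=soiled

loc=B A=clean B=soiled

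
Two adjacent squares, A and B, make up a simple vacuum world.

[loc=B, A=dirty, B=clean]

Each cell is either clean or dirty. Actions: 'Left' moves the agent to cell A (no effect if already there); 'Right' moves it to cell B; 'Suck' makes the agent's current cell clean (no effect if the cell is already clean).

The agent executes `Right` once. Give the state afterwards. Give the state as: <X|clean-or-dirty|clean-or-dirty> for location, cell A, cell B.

<B|dirty|clean>

start: <B|dirty|clean>
t=1 Right ⇒ <B|dirty|clean>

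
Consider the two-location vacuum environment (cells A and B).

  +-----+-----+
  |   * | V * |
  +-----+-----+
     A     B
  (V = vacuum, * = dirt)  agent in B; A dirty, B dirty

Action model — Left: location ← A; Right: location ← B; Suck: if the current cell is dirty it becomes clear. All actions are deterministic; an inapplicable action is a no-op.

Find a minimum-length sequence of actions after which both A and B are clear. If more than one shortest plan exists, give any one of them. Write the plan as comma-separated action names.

step 1/3 (Suck): in B — A dirty, B clear
step 2/3 (Left): in A — A dirty, B clear
step 3/3 (Suck): in A — A clear, B clear
min 3: Suck B + move + Suck A

Suck, Left, Suck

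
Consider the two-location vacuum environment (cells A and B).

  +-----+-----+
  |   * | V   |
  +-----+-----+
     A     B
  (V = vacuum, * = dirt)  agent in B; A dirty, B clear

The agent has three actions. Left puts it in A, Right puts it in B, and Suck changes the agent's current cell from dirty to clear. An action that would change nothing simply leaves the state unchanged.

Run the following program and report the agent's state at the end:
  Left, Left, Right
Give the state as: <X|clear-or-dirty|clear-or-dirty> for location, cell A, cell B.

<B|dirty|clear>

step 1/3 (Left): <A|dirty|clear>
step 2/3 (Left): <A|dirty|clear>
step 3/3 (Right): <B|dirty|clear>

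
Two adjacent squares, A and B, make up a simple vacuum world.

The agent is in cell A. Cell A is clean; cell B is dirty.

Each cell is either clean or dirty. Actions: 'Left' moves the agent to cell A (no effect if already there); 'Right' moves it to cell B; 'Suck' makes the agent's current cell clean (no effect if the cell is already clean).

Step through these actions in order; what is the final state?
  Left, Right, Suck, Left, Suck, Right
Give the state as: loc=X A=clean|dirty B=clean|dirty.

loc=B A=clean B=clean

Left (#1): loc=A A=clean B=dirty
Right (#2): loc=B A=clean B=dirty
Suck (#3): loc=B A=clean B=clean
Left (#4): loc=A A=clean B=clean
Suck (#5): loc=A A=clean B=clean
Right (#6): loc=B A=clean B=clean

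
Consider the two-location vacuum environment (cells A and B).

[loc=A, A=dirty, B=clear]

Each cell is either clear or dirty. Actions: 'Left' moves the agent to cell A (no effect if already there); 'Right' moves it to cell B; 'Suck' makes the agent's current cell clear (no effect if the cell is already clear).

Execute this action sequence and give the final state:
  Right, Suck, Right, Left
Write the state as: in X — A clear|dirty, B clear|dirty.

in A — A dirty, B clear

step 1/4 (Right): in B — A dirty, B clear
step 2/4 (Suck): in B — A dirty, B clear
step 3/4 (Right): in B — A dirty, B clear
step 4/4 (Left): in A — A dirty, B clear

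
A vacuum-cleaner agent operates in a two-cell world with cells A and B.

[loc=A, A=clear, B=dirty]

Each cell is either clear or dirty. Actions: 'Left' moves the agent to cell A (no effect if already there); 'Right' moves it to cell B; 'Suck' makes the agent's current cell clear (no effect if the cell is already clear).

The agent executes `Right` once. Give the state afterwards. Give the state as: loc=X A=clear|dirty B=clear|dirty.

loc=B A=clear B=dirty

start: loc=A A=clear B=dirty
1) do Right; now loc=B A=clear B=dirty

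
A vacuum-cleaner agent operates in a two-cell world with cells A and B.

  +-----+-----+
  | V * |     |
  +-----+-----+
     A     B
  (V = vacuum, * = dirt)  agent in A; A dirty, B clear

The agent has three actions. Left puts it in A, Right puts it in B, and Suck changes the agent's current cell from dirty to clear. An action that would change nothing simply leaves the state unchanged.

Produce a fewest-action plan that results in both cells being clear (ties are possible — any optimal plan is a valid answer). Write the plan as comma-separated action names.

Suck

1) do Suck; now (A; A:clear, B:clear)
min 1: A is dirty, one Suck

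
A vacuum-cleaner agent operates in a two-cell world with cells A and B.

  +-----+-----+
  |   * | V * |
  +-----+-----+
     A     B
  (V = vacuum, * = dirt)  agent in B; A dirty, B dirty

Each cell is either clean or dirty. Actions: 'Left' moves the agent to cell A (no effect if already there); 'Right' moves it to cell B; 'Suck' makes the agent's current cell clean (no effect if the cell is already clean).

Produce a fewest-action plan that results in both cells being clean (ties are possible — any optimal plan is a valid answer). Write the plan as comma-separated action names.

Suck (#1): <B|dirty|clean>
Left (#2): <A|dirty|clean>
Suck (#3): <A|clean|clean>
min 3: Suck B + move + Suck A

Suck, Left, Suck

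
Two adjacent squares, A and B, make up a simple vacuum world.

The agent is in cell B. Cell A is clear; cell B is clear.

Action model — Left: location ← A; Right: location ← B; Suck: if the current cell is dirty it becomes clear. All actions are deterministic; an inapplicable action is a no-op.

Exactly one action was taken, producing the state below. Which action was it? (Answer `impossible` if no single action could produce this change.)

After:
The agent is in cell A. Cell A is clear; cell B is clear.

Left

try  Left: in A — A clear, B clear  ← match
try Right: in B — A clear, B clear
try  Suck: in B — A clear, B clear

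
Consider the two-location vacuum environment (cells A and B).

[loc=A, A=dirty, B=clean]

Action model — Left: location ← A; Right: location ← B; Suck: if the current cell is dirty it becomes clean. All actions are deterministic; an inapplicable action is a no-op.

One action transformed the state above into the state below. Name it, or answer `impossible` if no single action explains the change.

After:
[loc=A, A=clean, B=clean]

try  Left: (A; A:dirty, B:clean)
try Right: (B; A:dirty, B:clean)
try  Suck: (A; A:clean, B:clean)  ← match

Suck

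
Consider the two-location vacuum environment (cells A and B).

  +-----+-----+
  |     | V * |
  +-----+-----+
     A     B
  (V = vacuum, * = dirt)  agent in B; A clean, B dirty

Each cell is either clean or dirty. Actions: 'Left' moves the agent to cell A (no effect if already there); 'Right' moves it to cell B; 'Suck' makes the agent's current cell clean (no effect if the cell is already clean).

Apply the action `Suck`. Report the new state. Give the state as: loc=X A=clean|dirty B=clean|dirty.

loc=B A=clean B=clean

start: loc=B A=clean B=dirty
step 1/1 (Suck): loc=B A=clean B=clean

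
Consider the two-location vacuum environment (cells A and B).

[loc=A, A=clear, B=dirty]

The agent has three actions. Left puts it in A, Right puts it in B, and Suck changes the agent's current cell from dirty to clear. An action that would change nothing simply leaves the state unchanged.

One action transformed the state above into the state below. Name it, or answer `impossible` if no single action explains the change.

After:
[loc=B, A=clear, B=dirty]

Right

try  Left: (A; A:clear, B:dirty)
try Right: (B; A:clear, B:dirty)  ← match
try  Suck: (A; A:clear, B:dirty)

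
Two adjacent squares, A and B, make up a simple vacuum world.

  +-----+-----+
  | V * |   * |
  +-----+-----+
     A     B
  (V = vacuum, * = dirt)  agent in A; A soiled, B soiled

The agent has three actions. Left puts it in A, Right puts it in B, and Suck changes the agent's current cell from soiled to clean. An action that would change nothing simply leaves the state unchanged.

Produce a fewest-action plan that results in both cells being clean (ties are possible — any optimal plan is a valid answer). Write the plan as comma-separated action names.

Suck, Right, Suck

[1] after Suck: in A — A clean, B soiled
[2] after Right: in B — A clean, B soiled
[3] after Suck: in B — A clean, B clean
min 3: Suck A + move + Suck B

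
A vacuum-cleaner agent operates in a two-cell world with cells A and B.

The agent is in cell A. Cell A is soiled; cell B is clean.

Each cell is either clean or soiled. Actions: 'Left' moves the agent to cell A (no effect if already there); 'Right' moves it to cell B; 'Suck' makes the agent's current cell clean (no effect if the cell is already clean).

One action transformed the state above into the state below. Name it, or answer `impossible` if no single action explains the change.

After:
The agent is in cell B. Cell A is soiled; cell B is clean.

Right

try  Left: loc=A A=soiled B=clean
try Right: loc=B A=soiled B=clean  ← match
try  Suck: loc=A A=clean B=clean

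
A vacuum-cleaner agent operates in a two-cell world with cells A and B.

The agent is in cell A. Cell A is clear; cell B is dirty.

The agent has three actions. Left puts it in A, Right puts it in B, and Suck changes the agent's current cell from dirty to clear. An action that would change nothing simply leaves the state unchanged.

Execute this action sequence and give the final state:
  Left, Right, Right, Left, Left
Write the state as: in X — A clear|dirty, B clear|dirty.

in A — A clear, B dirty

step 1/5 (Left): in A — A clear, B dirty
step 2/5 (Right): in B — A clear, B dirty
step 3/5 (Right): in B — A clear, B dirty
step 4/5 (Left): in A — A clear, B dirty
step 5/5 (Left): in A — A clear, B dirty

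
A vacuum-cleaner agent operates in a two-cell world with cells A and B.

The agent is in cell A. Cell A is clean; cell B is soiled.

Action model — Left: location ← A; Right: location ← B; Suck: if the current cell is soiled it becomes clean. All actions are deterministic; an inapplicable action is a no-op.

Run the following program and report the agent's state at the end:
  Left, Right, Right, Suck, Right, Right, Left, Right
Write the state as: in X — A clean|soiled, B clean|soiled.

1. Left → in A — A clean, B soiled
2. Right → in B — A clean, B soiled
3. Right → in B — A clean, B soiled
4. Suck → in B — A clean, B clean
5. Right → in B — A clean, B clean
6. Right → in B — A clean, B clean
7. Left → in A — A clean, B clean
8. Right → in B — A clean, B clean

in B — A clean, B clean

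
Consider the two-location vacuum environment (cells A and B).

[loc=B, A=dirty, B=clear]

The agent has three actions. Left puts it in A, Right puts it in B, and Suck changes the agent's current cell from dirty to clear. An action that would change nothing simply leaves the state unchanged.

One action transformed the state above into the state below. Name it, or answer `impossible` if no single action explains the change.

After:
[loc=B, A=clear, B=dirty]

impossible

try  Left: <A|dirty|clear>
try Right: <B|dirty|clear>
try  Suck: <B|dirty|clear>
no single action produces the after-state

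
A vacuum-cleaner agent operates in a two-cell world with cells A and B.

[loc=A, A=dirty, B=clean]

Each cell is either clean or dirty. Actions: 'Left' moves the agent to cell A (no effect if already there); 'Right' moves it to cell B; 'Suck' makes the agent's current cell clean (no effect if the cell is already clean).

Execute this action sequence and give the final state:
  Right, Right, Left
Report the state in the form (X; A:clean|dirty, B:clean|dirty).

(A; A:dirty, B:clean)

t=1 Right ⇒ (B; A:dirty, B:clean)
t=2 Right ⇒ (B; A:dirty, B:clean)
t=3 Left ⇒ (A; A:dirty, B:clean)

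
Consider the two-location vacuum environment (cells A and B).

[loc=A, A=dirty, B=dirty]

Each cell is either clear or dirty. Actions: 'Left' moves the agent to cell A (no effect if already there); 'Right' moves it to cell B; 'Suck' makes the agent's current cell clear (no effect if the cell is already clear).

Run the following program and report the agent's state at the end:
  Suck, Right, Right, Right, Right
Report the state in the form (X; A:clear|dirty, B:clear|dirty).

Suck (#1): (A; A:clear, B:dirty)
Right (#2): (B; A:clear, B:dirty)
Right (#3): (B; A:clear, B:dirty)
Right (#4): (B; A:clear, B:dirty)
Right (#5): (B; A:clear, B:dirty)

(B; A:clear, B:dirty)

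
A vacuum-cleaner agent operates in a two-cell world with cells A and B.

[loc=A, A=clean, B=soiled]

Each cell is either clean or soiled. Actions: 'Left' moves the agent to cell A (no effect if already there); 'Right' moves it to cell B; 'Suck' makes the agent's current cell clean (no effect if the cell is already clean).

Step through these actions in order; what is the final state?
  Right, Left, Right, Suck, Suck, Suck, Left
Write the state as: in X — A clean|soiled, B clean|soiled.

step 1/7 (Right): in B — A clean, B soiled
step 2/7 (Left): in A — A clean, B soiled
step 3/7 (Right): in B — A clean, B soiled
step 4/7 (Suck): in B — A clean, B clean
step 5/7 (Suck): in B — A clean, B clean
step 6/7 (Suck): in B — A clean, B clean
step 7/7 (Left): in A — A clean, B clean

in A — A clean, B clean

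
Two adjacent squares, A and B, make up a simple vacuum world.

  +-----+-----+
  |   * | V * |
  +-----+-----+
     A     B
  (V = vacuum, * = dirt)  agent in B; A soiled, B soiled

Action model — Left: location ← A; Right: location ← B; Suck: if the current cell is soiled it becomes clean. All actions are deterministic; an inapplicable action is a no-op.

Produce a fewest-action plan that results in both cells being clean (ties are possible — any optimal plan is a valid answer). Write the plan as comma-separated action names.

Suck, Left, Suck

t=1 Suck ⇒ in B — A soiled, B clean
t=2 Left ⇒ in A — A soiled, B clean
t=3 Suck ⇒ in A — A clean, B clean
min 3: Suck B + move + Suck A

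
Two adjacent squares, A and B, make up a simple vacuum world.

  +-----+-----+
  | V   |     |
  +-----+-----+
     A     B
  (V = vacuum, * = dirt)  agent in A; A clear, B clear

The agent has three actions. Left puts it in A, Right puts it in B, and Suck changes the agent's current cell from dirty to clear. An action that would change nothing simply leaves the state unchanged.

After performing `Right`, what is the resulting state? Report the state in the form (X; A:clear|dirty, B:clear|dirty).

(B; A:clear, B:clear)

start: (A; A:clear, B:clear)
Right (#1): (B; A:clear, B:clear)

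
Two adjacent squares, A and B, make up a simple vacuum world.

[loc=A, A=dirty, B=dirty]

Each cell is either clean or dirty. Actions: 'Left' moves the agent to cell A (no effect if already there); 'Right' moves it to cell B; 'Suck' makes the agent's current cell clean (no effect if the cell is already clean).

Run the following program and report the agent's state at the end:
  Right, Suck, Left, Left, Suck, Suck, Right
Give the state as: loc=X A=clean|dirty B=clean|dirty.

1) do Right; now loc=B A=dirty B=dirty
2) do Suck; now loc=B A=dirty B=clean
3) do Left; now loc=A A=dirty B=clean
4) do Left; now loc=A A=dirty B=clean
5) do Suck; now loc=A A=clean B=clean
6) do Suck; now loc=A A=clean B=clean
7) do Right; now loc=B A=clean B=clean

loc=B A=clean B=clean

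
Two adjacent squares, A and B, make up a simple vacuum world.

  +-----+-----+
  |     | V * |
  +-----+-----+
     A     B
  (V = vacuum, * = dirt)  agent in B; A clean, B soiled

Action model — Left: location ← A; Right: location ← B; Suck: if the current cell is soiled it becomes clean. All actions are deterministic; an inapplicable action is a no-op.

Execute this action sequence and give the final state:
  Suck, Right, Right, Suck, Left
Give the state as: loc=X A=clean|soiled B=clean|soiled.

Suck (#1): loc=B A=clean B=clean
Right (#2): loc=B A=clean B=clean
Right (#3): loc=B A=clean B=clean
Suck (#4): loc=B A=clean B=clean
Left (#5): loc=A A=clean B=clean

loc=A A=clean B=clean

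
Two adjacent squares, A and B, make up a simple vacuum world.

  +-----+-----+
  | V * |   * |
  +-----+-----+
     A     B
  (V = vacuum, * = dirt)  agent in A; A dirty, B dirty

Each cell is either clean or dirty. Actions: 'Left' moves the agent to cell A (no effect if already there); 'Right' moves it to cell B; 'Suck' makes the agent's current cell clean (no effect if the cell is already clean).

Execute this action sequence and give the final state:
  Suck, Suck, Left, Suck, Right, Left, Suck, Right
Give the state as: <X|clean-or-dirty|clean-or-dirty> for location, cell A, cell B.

<B|clean|dirty>

Suck (#1): <A|clean|dirty>
Suck (#2): <A|clean|dirty>
Left (#3): <A|clean|dirty>
Suck (#4): <A|clean|dirty>
Right (#5): <B|clean|dirty>
Left (#6): <A|clean|dirty>
Suck (#7): <A|clean|dirty>
Right (#8): <B|clean|dirty>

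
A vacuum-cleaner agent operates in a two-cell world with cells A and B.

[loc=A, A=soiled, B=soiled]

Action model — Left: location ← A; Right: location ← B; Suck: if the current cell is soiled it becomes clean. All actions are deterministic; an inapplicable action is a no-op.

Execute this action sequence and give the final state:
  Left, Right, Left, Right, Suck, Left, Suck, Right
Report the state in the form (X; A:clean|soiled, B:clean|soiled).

(B; A:clean, B:clean)

1. Left → (A; A:soiled, B:soiled)
2. Right → (B; A:soiled, B:soiled)
3. Left → (A; A:soiled, B:soiled)
4. Right → (B; A:soiled, B:soiled)
5. Suck → (B; A:soiled, B:clean)
6. Left → (A; A:soiled, B:clean)
7. Suck → (A; A:clean, B:clean)
8. Right → (B; A:clean, B:clean)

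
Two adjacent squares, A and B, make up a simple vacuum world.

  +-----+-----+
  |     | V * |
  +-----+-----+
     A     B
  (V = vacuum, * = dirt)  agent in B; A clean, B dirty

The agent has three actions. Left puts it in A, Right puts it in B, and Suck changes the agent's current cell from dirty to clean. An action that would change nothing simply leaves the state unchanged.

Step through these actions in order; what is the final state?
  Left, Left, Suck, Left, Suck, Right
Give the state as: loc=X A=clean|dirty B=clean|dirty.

1) do Left; now loc=A A=clean B=dirty
2) do Left; now loc=A A=clean B=dirty
3) do Suck; now loc=A A=clean B=dirty
4) do Left; now loc=A A=clean B=dirty
5) do Suck; now loc=A A=clean B=dirty
6) do Right; now loc=B A=clean B=dirty

loc=B A=clean B=dirty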